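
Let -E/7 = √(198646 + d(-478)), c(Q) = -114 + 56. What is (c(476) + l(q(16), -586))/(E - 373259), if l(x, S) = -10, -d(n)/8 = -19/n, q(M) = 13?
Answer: 6066205268/33295698838777 - 476*√11346840002/33295698838777 ≈ 0.00018067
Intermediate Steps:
d(n) = 152/n (d(n) = -(-152)/n = 152/n)
c(Q) = -58
E = -7*√11346840002/239 (E = -7*√(198646 + 152/(-478)) = -7*√(198646 + 152*(-1/478)) = -7*√(198646 - 76/239) = -7*√11346840002/239 ≈ -3119.9)
(c(476) + l(q(16), -586))/(E - 373259) = (-58 - 10)/(-7*√11346840002/239 - 373259) = -68/(-373259 - 7*√11346840002/239)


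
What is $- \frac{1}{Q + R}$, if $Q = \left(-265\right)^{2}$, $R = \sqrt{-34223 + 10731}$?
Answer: $\frac{i}{- 70225 i + 2 \sqrt{5873}} \approx -1.424 \cdot 10^{-5} + 3.108 \cdot 10^{-8} i$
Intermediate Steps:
$R = 2 i \sqrt{5873}$ ($R = \sqrt{-23492} = 2 i \sqrt{5873} \approx 153.27 i$)
$Q = 70225$
$- \frac{1}{Q + R} = - \frac{1}{70225 + 2 i \sqrt{5873}}$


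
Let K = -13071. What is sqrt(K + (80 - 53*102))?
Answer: I*sqrt(18397) ≈ 135.64*I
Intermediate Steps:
sqrt(K + (80 - 53*102)) = sqrt(-13071 + (80 - 53*102)) = sqrt(-13071 + (80 - 5406)) = sqrt(-13071 - 5326) = sqrt(-18397) = I*sqrt(18397)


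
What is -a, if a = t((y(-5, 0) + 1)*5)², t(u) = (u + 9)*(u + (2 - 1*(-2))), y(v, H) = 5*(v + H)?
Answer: -165791376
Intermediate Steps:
y(v, H) = 5*H + 5*v (y(v, H) = 5*(H + v) = 5*H + 5*v)
t(u) = (4 + u)*(9 + u) (t(u) = (9 + u)*(u + (2 + 2)) = (9 + u)*(u + 4) = (9 + u)*(4 + u) = (4 + u)*(9 + u))
a = 165791376 (a = (36 + (((5*0 + 5*(-5)) + 1)*5)² + 13*(((5*0 + 5*(-5)) + 1)*5))² = (36 + (((0 - 25) + 1)*5)² + 13*(((0 - 25) + 1)*5))² = (36 + ((-25 + 1)*5)² + 13*((-25 + 1)*5))² = (36 + (-24*5)² + 13*(-24*5))² = (36 + (-120)² + 13*(-120))² = (36 + 14400 - 1560)² = 12876² = 165791376)
-a = -1*165791376 = -165791376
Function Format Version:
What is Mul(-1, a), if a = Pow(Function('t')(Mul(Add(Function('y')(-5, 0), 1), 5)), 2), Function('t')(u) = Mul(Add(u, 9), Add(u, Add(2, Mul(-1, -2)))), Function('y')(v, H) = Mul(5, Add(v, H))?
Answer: -165791376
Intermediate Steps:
Function('y')(v, H) = Add(Mul(5, H), Mul(5, v)) (Function('y')(v, H) = Mul(5, Add(H, v)) = Add(Mul(5, H), Mul(5, v)))
Function('t')(u) = Mul(Add(4, u), Add(9, u)) (Function('t')(u) = Mul(Add(9, u), Add(u, Add(2, 2))) = Mul(Add(9, u), Add(u, 4)) = Mul(Add(9, u), Add(4, u)) = Mul(Add(4, u), Add(9, u)))
a = 165791376 (a = Pow(Add(36, Pow(Mul(Add(Add(Mul(5, 0), Mul(5, -5)), 1), 5), 2), Mul(13, Mul(Add(Add(Mul(5, 0), Mul(5, -5)), 1), 5))), 2) = Pow(Add(36, Pow(Mul(Add(Add(0, -25), 1), 5), 2), Mul(13, Mul(Add(Add(0, -25), 1), 5))), 2) = Pow(Add(36, Pow(Mul(Add(-25, 1), 5), 2), Mul(13, Mul(Add(-25, 1), 5))), 2) = Pow(Add(36, Pow(Mul(-24, 5), 2), Mul(13, Mul(-24, 5))), 2) = Pow(Add(36, Pow(-120, 2), Mul(13, -120)), 2) = Pow(Add(36, 14400, -1560), 2) = Pow(12876, 2) = 165791376)
Mul(-1, a) = Mul(-1, 165791376) = -165791376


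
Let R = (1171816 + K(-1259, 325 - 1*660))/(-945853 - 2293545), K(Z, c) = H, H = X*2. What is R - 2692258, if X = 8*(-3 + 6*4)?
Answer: -4360648176418/1619699 ≈ -2.6923e+6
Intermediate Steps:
X = 168 (X = 8*(-3 + 24) = 8*21 = 168)
H = 336 (H = 168*2 = 336)
K(Z, c) = 336
R = -586076/1619699 (R = (1171816 + 336)/(-945853 - 2293545) = 1172152/(-3239398) = 1172152*(-1/3239398) = -586076/1619699 ≈ -0.36184)
R - 2692258 = -586076/1619699 - 2692258 = -4360648176418/1619699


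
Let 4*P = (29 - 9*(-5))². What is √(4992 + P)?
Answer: √6361 ≈ 79.756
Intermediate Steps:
P = 1369 (P = (29 - 9*(-5))²/4 = (29 + 45)²/4 = (¼)*74² = (¼)*5476 = 1369)
√(4992 + P) = √(4992 + 1369) = √6361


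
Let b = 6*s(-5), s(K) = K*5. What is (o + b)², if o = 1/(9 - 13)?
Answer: 361201/16 ≈ 22575.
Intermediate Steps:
s(K) = 5*K
o = -¼ (o = 1/(-4) = -¼ ≈ -0.25000)
b = -150 (b = 6*(5*(-5)) = 6*(-25) = -150)
(o + b)² = (-¼ - 150)² = (-601/4)² = 361201/16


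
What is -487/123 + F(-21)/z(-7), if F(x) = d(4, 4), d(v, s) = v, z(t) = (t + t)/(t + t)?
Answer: 5/123 ≈ 0.040650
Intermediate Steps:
z(t) = 1 (z(t) = (2*t)/((2*t)) = (2*t)*(1/(2*t)) = 1)
F(x) = 4
-487/123 + F(-21)/z(-7) = -487/123 + 4/1 = -487*1/123 + 4*1 = -487/123 + 4 = 5/123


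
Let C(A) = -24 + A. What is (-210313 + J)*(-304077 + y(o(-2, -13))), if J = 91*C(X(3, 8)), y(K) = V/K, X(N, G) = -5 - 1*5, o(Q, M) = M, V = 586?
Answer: 843723140909/13 ≈ 6.4902e+10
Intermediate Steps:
X(N, G) = -10 (X(N, G) = -5 - 5 = -10)
y(K) = 586/K
J = -3094 (J = 91*(-24 - 10) = 91*(-34) = -3094)
(-210313 + J)*(-304077 + y(o(-2, -13))) = (-210313 - 3094)*(-304077 + 586/(-13)) = -213407*(-304077 + 586*(-1/13)) = -213407*(-304077 - 586/13) = -213407*(-3953587/13) = 843723140909/13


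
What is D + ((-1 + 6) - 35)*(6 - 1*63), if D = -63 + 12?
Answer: 1659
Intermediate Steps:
D = -51
D + ((-1 + 6) - 35)*(6 - 1*63) = -51 + ((-1 + 6) - 35)*(6 - 1*63) = -51 + (5 - 35)*(6 - 63) = -51 - 30*(-57) = -51 + 1710 = 1659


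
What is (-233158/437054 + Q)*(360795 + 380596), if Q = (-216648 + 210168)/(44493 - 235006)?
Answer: -15416306569833197/41632234351 ≈ -3.7030e+5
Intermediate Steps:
Q = 6480/190513 (Q = -6480/(-190513) = -6480*(-1/190513) = 6480/190513 ≈ 0.034013)
(-233158/437054 + Q)*(360795 + 380596) = (-233158/437054 + 6480/190513)*(360795 + 380596) = (-233158*1/437054 + 6480/190513)*741391 = (-116579/218527 + 6480/190513)*741391 = -20793760067/41632234351*741391 = -15416306569833197/41632234351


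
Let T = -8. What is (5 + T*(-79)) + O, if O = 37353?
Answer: 37990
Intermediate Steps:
(5 + T*(-79)) + O = (5 - 8*(-79)) + 37353 = (5 + 632) + 37353 = 637 + 37353 = 37990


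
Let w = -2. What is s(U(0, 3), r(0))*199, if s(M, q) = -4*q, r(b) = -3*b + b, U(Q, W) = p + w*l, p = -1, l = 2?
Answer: 0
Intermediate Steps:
U(Q, W) = -5 (U(Q, W) = -1 - 2*2 = -1 - 4 = -5)
r(b) = -2*b
s(U(0, 3), r(0))*199 = -(-8)*0*199 = -4*0*199 = 0*199 = 0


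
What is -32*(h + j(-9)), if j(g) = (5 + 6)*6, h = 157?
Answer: -7136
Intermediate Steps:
j(g) = 66 (j(g) = 11*6 = 66)
-32*(h + j(-9)) = -32*(157 + 66) = -32*223 = -7136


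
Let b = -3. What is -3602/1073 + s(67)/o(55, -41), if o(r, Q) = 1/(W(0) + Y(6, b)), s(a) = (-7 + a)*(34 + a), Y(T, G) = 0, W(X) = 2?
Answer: 13001158/1073 ≈ 12117.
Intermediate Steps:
o(r, Q) = 1/2 (o(r, Q) = 1/(2 + 0) = 1/2)
-3602/1073 + s(67)/o(55, -41) = -3602/1073 + (-238 + 67**2 + 27*67)/(1/2) = -3602*1/1073 + (-238 + 4489 + 1809)*2 = -3602/1073 + 6060*2 = -3602/1073 + 12120 = 13001158/1073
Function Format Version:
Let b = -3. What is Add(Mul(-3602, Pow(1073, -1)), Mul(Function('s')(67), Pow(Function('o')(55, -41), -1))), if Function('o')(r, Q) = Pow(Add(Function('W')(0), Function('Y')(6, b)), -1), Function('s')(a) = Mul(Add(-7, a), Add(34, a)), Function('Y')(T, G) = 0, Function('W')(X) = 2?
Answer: Rational(13001158, 1073) ≈ 12117.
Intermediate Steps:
Function('o')(r, Q) = Rational(1, 2) (Function('o')(r, Q) = Pow(Add(2, 0), -1) = Pow(2, -1) = Rational(1, 2))
Add(Mul(-3602, Pow(1073, -1)), Mul(Function('s')(67), Pow(Function('o')(55, -41), -1))) = Add(Mul(-3602, Pow(1073, -1)), Mul(Add(-238, Pow(67, 2), Mul(27, 67)), Pow(Rational(1, 2), -1))) = Add(Mul(-3602, Rational(1, 1073)), Mul(Add(-238, 4489, 1809), 2)) = Add(Rational(-3602, 1073), Mul(6060, 2)) = Add(Rational(-3602, 1073), 12120) = Rational(13001158, 1073)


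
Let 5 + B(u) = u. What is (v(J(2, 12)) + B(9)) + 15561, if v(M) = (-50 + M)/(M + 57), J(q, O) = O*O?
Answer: 3128659/201 ≈ 15565.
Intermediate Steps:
J(q, O) = O²
B(u) = -5 + u
v(M) = (-50 + M)/(57 + M)
(v(J(2, 12)) + B(9)) + 15561 = ((-50 + 12²)/(57 + 12²) + (-5 + 9)) + 15561 = ((-50 + 144)/(57 + 144) + 4) + 15561 = (94/201 + 4) + 15561 = 898/201 + 15561 = 3128659/201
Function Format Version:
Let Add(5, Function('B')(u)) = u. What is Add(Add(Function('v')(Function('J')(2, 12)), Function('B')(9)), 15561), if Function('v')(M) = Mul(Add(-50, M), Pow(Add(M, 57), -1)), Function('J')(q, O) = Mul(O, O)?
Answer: Rational(3128659, 201) ≈ 15565.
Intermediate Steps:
Function('J')(q, O) = Pow(O, 2)
Function('B')(u) = Add(-5, u)
Function('v')(M) = Mul(Pow(Add(57, M), -1), Add(-50, M)) (Function('v')(M) = Mul(Add(-50, M), Pow(Add(57, M), -1)) = Mul(Pow(Add(57, M), -1), Add(-50, M)))
Add(Add(Function('v')(Function('J')(2, 12)), Function('B')(9)), 15561) = Add(Add(Mul(Pow(Add(57, Pow(12, 2)), -1), Add(-50, Pow(12, 2))), Add(-5, 9)), 15561) = Add(Add(Mul(Pow(Add(57, 144), -1), Add(-50, 144)), 4), 15561) = Add(Add(Mul(Pow(201, -1), 94), 4), 15561) = Add(Add(Mul(Rational(1, 201), 94), 4), 15561) = Add(Add(Rational(94, 201), 4), 15561) = Add(Rational(898, 201), 15561) = Rational(3128659, 201)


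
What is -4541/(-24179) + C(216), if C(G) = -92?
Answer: -2219927/24179 ≈ -91.812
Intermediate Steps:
-4541/(-24179) + C(216) = -4541/(-24179) - 92 = -4541*(-1/24179) - 92 = 4541/24179 - 92 = -2219927/24179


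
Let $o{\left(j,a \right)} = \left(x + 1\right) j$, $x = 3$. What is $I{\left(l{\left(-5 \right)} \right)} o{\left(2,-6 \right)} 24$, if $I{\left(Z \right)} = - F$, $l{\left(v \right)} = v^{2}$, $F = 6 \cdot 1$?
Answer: $-1152$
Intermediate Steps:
$F = 6$
$o{\left(j,a \right)} = 4 j$ ($o{\left(j,a \right)} = \left(3 + 1\right) j = 4 j$)
$I{\left(Z \right)} = -6$ ($I{\left(Z \right)} = \left(-1\right) 6 = -6$)
$I{\left(l{\left(-5 \right)} \right)} o{\left(2,-6 \right)} 24 = - 6 \cdot 4 \cdot 2 \cdot 24 = \left(-6\right) 8 \cdot 24 = \left(-48\right) 24 = -1152$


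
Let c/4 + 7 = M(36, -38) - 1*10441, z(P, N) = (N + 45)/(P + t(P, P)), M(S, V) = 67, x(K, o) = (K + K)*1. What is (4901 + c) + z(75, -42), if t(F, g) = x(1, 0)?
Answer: -2819968/77 ≈ -36623.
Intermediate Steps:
x(K, o) = 2*K (x(K, o) = (2*K)*1 = 2*K)
t(F, g) = 2 (t(F, g) = 2*1 = 2)
z(P, N) = (45 + N)/(2 + P) (z(P, N) = (N + 45)/(P + 2) = (45 + N)/(2 + P))
c = -41524 (c = -28 + 4*(67 - 1*10441) = -28 + 4*(67 - 10441) = -28 + 4*(-10374) = -28 - 41496 = -41524)
(4901 + c) + z(75, -42) = (4901 - 41524) + (45 - 42)/(2 + 75) = -36623 + 3/77 = -2819968/77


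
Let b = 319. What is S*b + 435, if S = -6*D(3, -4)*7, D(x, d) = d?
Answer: 54027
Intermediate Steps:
S = 168 (S = -6*(-4)*7 = 24*7 = 168)
S*b + 435 = 168*319 + 435 = 53592 + 435 = 54027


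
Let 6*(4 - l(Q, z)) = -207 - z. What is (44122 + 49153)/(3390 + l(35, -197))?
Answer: 279825/10187 ≈ 27.469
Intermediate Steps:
l(Q, z) = 77/2 + z/6 (l(Q, z) = 4 - (-207 - z)/6 = 4 + (69/2 + z/6) = 77/2 + z/6)
(44122 + 49153)/(3390 + l(35, -197)) = (44122 + 49153)/(3390 + (77/2 + (1/6)*(-197))) = 93275/(3390 + (77/2 - 197/6)) = 93275/(3390 + 17/3) = 93275/(10187/3) = 93275*(3/10187) = 279825/10187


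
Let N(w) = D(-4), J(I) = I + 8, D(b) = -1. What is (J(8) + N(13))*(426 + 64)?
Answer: 7350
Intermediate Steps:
J(I) = 8 + I
N(w) = -1
(J(8) + N(13))*(426 + 64) = ((8 + 8) - 1)*(426 + 64) = (16 - 1)*490 = 15*490 = 7350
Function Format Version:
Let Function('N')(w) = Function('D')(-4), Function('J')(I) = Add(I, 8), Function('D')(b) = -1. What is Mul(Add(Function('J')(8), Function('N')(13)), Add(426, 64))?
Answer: 7350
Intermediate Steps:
Function('J')(I) = Add(8, I)
Function('N')(w) = -1
Mul(Add(Function('J')(8), Function('N')(13)), Add(426, 64)) = Mul(Add(Add(8, 8), -1), Add(426, 64)) = Mul(Add(16, -1), 490) = Mul(15, 490) = 7350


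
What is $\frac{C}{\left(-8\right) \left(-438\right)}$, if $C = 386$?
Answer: $\frac{193}{1752} \approx 0.11016$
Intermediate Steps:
$\frac{C}{\left(-8\right) \left(-438\right)} = \frac{386}{\left(-8\right) \left(-438\right)} = \frac{386}{3504} = 386 \cdot \frac{1}{3504} = \frac{193}{1752}$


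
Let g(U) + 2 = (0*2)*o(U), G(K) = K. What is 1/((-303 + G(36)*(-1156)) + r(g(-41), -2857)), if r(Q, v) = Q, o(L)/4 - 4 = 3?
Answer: -1/41921 ≈ -2.3854e-5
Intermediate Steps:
o(L) = 28 (o(L) = 16 + 4*3 = 16 + 12 = 28)
g(U) = -2 (g(U) = -2 + (0*2)*28 = -2 + 0*28 = -2 + 0 = -2)
1/((-303 + G(36)*(-1156)) + r(g(-41), -2857)) = 1/((-303 + 36*(-1156)) - 2) = 1/((-303 - 41616) - 2) = 1/(-41919 - 2) = 1/(-41921) = -1/41921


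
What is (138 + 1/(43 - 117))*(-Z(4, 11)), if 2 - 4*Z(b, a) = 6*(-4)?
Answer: -132743/148 ≈ -896.91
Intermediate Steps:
Z(b, a) = 13/2 (Z(b, a) = 1/2 - 3*(-4)/2 = 1/2 - 1/4*(-24) = 1/2 + 6 = 13/2)
(138 + 1/(43 - 117))*(-Z(4, 11)) = (138 + 1/(43 - 117))*(-1*13/2) = (138 + 1/(-74))*(-13/2) = (138 - 1/74)*(-13/2) = (10211/74)*(-13/2) = -132743/148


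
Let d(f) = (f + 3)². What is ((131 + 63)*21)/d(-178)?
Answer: 582/4375 ≈ 0.13303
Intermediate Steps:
d(f) = (3 + f)²
((131 + 63)*21)/d(-178) = ((131 + 63)*21)/((3 - 178)²) = (194*21)/((-175)²) = 4074/30625 = 4074*(1/30625) = 582/4375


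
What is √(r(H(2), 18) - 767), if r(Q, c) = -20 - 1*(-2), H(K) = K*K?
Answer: I*√785 ≈ 28.018*I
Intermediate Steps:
H(K) = K²
r(Q, c) = -18 (r(Q, c) = -20 + 2 = -18)
√(r(H(2), 18) - 767) = √(-18 - 767) = √(-785) = I*√785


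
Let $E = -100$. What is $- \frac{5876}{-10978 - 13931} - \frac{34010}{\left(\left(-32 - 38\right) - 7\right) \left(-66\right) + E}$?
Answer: $- \frac{408940429}{62048319} \approx -6.5907$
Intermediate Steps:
$- \frac{5876}{-10978 - 13931} - \frac{34010}{\left(\left(-32 - 38\right) - 7\right) \left(-66\right) + E} = - \frac{5876}{-10978 - 13931} - \frac{34010}{\left(\left(-32 - 38\right) - 7\right) \left(-66\right) - 100} = - \frac{5876}{-24909} - \frac{34010}{\left(-70 - 7\right) \left(-66\right) - 100} = \left(-5876\right) \left(- \frac{1}{24909}\right) - \frac{34010}{\left(-77\right) \left(-66\right) - 100} = \frac{5876}{24909} - \frac{34010}{5082 - 100} = \frac{5876}{24909} - \frac{34010}{4982} = \frac{5876}{24909} - \frac{17005}{2491} = - \frac{408940429}{62048319}$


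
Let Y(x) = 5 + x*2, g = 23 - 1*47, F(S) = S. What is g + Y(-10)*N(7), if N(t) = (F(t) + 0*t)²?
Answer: -759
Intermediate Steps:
g = -24 (g = 23 - 47 = -24)
N(t) = t² (N(t) = (t + 0*t)² = (t + 0)² = t²)
Y(x) = 5 + 2*x
g + Y(-10)*N(7) = -24 + (5 + 2*(-10))*7² = -24 + (5 - 20)*49 = -24 - 15*49 = -24 - 735 = -759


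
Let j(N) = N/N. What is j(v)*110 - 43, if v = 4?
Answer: 67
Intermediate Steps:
j(N) = 1
j(v)*110 - 43 = 1*110 - 43 = 110 - 43 = 67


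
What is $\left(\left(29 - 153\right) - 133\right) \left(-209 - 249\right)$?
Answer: $117706$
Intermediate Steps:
$\left(\left(29 - 153\right) - 133\right) \left(-209 - 249\right) = \left(-124 - 133\right) \left(-458\right) = \left(-257\right) \left(-458\right) = 117706$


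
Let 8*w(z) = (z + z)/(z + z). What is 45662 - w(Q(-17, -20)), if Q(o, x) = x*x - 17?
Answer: 365295/8 ≈ 45662.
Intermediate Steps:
Q(o, x) = -17 + x² (Q(o, x) = x² - 17 = -17 + x²)
w(z) = ⅛ (w(z) = ((z + z)/(z + z))/8 = ((2*z)/((2*z)))/8 = ((2*z)*(1/(2*z)))/8 = (⅛)*1 = ⅛)
45662 - w(Q(-17, -20)) = 45662 - 1*⅛ = 45662 - ⅛ = 365295/8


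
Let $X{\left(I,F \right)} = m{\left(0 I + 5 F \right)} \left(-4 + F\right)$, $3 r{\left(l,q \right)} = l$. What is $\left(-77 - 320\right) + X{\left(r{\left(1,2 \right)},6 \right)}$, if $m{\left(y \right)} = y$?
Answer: $-337$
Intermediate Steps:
$r{\left(l,q \right)} = \frac{l}{3}$
$X{\left(I,F \right)} = 5 F \left(-4 + F\right)$ ($X{\left(I,F \right)} = \left(0 I + 5 F\right) \left(-4 + F\right) = \left(0 + 5 F\right) \left(-4 + F\right) = 5 F \left(-4 + F\right)$)
$\left(-77 - 320\right) + X{\left(r{\left(1,2 \right)},6 \right)} = \left(-77 - 320\right) + 5 \cdot 6 \left(-4 + 6\right) = -397 + 5 \cdot 6 \cdot 2 = -397 + 60 = -337$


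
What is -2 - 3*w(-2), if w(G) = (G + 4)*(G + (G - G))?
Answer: 10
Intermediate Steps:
w(G) = G*(4 + G) (w(G) = (4 + G)*(G + 0) = (4 + G)*G = G*(4 + G))
-2 - 3*w(-2) = -2 - (-6)*(4 - 2) = -2 - (-6)*2 = -2 - 3*(-4) = -2 + 12 = 10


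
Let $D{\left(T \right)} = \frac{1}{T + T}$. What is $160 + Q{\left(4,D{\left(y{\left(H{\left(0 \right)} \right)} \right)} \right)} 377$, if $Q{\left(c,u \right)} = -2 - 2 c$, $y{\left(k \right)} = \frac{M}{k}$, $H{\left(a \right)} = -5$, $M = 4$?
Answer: $-3610$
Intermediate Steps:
$y{\left(k \right)} = \frac{4}{k}$
$D{\left(T \right)} = \frac{1}{2 T}$
$160 + Q{\left(4,D{\left(y{\left(H{\left(0 \right)} \right)} \right)} \right)} 377 = 160 + \left(-2 - 8\right) 377 = 160 - 3770 = -3610$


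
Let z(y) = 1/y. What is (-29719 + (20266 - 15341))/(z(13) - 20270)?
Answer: 322322/263509 ≈ 1.2232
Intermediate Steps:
(-29719 + (20266 - 15341))/(z(13) - 20270) = (-29719 + (20266 - 15341))/(1/13 - 20270) = (-29719 + 4925)/(1/13 - 20270) = -24794/(-263509/13) = -24794*(-13/263509) = 322322/263509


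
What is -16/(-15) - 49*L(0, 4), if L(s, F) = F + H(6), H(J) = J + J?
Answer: -11744/15 ≈ -782.93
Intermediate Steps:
H(J) = 2*J
L(s, F) = 12 + F (L(s, F) = F + 2*6 = F + 12 = 12 + F)
-16/(-15) - 49*L(0, 4) = -16/(-15) - 49*(12 + 4) = -16*(-1/15) - 49*16 = 16/15 - 784 = -11744/15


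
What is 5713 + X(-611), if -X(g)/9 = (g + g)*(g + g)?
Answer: -13433843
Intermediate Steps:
X(g) = -36*g**2 (X(g) = -9*(g + g)*(g + g) = -9*2*g*2*g = -36*g**2)
5713 + X(-611) = 5713 - 36*(-611)**2 = 5713 - 36*373321 = 5713 - 13439556 = -13433843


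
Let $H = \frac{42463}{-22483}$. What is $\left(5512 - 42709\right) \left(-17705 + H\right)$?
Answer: $\frac{14808273669666}{22483} \approx 6.5864 \cdot 10^{8}$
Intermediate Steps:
$H = - \frac{42463}{22483}$ ($H = 42463 \left(- \frac{1}{22483}\right) = - \frac{42463}{22483} \approx -1.8887$)
$\left(5512 - 42709\right) \left(-17705 + H\right) = \left(5512 - 42709\right) \left(-17705 - \frac{42463}{22483}\right) = \left(-37197\right) \left(- \frac{398103978}{22483}\right) = \frac{14808273669666}{22483}$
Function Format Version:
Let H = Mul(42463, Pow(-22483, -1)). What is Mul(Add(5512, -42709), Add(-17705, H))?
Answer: Rational(14808273669666, 22483) ≈ 6.5864e+8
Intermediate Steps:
H = Rational(-42463, 22483) (H = Mul(42463, Rational(-1, 22483)) = Rational(-42463, 22483) ≈ -1.8887)
Mul(Add(5512, -42709), Add(-17705, H)) = Mul(Add(5512, -42709), Add(-17705, Rational(-42463, 22483))) = Mul(-37197, Rational(-398103978, 22483)) = Rational(14808273669666, 22483)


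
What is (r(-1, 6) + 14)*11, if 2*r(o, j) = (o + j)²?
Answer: 583/2 ≈ 291.50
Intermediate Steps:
r(o, j) = (j + o)²/2 (r(o, j) = (o + j)²/2 = (j + o)²/2)
(r(-1, 6) + 14)*11 = ((6 - 1)²/2 + 14)*11 = ((½)*5² + 14)*11 = ((½)*25 + 14)*11 = (25/2 + 14)*11 = (53/2)*11 = 583/2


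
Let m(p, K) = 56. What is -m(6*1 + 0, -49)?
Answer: -56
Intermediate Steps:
-m(6*1 + 0, -49) = -1*56 = -56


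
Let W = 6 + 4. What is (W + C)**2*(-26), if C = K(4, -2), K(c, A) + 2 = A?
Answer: -936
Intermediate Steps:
K(c, A) = -2 + A
W = 10
C = -4 (C = -2 - 2 = -4)
(W + C)**2*(-26) = (10 - 4)**2*(-26) = 6**2*(-26) = 36*(-26) = -936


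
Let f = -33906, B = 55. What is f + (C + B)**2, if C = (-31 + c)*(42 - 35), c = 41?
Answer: -18281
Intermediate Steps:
C = 70 (C = (-31 + 41)*(42 - 35) = 10*7 = 70)
f + (C + B)**2 = -33906 + (70 + 55)**2 = -33906 + 125**2 = -33906 + 15625 = -18281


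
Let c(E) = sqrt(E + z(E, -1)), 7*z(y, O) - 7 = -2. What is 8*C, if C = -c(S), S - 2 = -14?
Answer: -8*I*sqrt(553)/7 ≈ -26.875*I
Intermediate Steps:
S = -12 (S = 2 - 14 = -12)
z(y, O) = 5/7 (z(y, O) = 1 + (1/7)*(-2) = 1 - 2/7 = 5/7)
c(E) = sqrt(5/7 + E) (c(E) = sqrt(E + 5/7) = sqrt(5/7 + E))
C = -I*sqrt(553)/7 (C = -sqrt(35 + 49*(-12))/7 = -sqrt(35 - 588)/7 = -sqrt(-553)/7 = -I*sqrt(553)/7 ≈ -3.3594*I)
8*C = 8*(-I*sqrt(553)/7) = -8*I*sqrt(553)/7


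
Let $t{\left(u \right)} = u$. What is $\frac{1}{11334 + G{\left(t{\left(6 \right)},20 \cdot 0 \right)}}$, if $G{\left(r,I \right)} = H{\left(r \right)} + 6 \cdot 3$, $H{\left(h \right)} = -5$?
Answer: $\frac{1}{11347} \approx 8.8129 \cdot 10^{-5}$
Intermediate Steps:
$G{\left(r,I \right)} = 13$ ($G{\left(r,I \right)} = -5 + 6 \cdot 3 = -5 + 18 = 13$)
$\frac{1}{11334 + G{\left(t{\left(6 \right)},20 \cdot 0 \right)}} = \frac{1}{11334 + 13} = \frac{1}{11347}$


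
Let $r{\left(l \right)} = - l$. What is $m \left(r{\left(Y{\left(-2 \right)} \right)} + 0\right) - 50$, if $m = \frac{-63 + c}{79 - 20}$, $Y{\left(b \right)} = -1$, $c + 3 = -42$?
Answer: $- \frac{3058}{59} \approx -51.831$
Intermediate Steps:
$c = -45$ ($c = -3 - 42 = -45$)
$m = - \frac{108}{59}$ ($m = \frac{-63 - 45}{79 - 20} = - \frac{108}{59} \approx -1.8305$)
$m \left(r{\left(Y{\left(-2 \right)} \right)} + 0\right) - 50 = - \frac{108 \left(\left(-1\right) \left(-1\right) + 0\right)}{59} - 50 = - \frac{108 \left(1 + 0\right)}{59} - 50 = \left(- \frac{108}{59}\right) 1 - 50 = - \frac{108}{59} - 50 = - \frac{3058}{59}$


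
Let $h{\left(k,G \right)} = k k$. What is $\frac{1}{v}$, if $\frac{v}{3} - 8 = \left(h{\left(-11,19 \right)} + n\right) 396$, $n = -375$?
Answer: $- \frac{1}{301728} \approx -3.3142 \cdot 10^{-6}$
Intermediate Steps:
$h{\left(k,G \right)} = k^{2}$
$v = -301728$ ($v = 24 + 3 \left(\left(-11\right)^{2} - 375\right) 396 = 24 + 3 \left(121 - 375\right) 396 = 24 + 3 \left(\left(-254\right) 396\right) = 24 + 3 \left(-100584\right) = 24 - 301752 = -301728$)
$\frac{1}{v} = \frac{1}{-301728} = - \frac{1}{301728}$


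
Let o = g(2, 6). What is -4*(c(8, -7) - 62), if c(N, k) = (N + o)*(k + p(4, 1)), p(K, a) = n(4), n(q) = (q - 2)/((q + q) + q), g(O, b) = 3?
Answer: 1646/3 ≈ 548.67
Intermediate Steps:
o = 3
n(q) = (-2 + q)/(3*q) (n(q) = (-2 + q)/(2*q + q) = (-2 + q)/((3*q)) = (-2 + q)*(1/(3*q)) = (-2 + q)/(3*q))
p(K, a) = ⅙ (p(K, a) = (⅓)*(-2 + 4)/4 = (⅓)*(¼)*2 = ⅙)
c(N, k) = (3 + N)*(⅙ + k) (c(N, k) = (N + 3)*(k + ⅙) = (3 + N)*(⅙ + k))
-4*(c(8, -7) - 62) = -4*((½ + 3*(-7) + (⅙)*8 + 8*(-7)) - 62) = -4*((½ - 21 + 4/3 - 56) - 62) = -4*(-451/6 - 62) = -4*(-823/6) = 1646/3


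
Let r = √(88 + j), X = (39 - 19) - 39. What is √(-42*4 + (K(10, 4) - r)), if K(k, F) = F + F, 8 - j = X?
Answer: √(-160 - √115) ≈ 13.066*I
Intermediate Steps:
X = -19 (X = 20 - 39 = -19)
j = 27 (j = 8 - 1*(-19) = 8 + 19 = 27)
K(k, F) = 2*F
r = √115 (r = √(88 + 27) = √115 ≈ 10.724)
√(-42*4 + (K(10, 4) - r)) = √(-42*4 + (2*4 - √115)) = √(-168 + (8 - √115)) = √(-160 - √115)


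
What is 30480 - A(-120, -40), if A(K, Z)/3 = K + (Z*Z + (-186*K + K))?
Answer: -40560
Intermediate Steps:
A(K, Z) = -552*K + 3*Z² (A(K, Z) = 3*(K + (Z*Z + (-186*K + K))) = 3*(K + (Z² - 185*K)) = 3*(Z² - 184*K) = -552*K + 3*Z²)
30480 - A(-120, -40) = 30480 - (-552*(-120) + 3*(-40)²) = 30480 - (66240 + 3*1600) = 30480 - (66240 + 4800) = 30480 - 1*71040 = 30480 - 71040 = -40560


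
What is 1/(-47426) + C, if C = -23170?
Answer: -1098860421/47426 ≈ -23170.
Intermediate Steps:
1/(-47426) + C = 1/(-47426) - 23170 = -1/47426 - 23170 = -1098860421/47426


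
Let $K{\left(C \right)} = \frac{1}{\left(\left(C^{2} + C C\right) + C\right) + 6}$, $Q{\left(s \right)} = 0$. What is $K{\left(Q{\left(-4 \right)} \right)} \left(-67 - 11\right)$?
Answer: $-13$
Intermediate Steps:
$K{\left(C \right)} = \frac{1}{6 + C + 2 C^{2}}$ ($K{\left(C \right)} = \frac{1}{\left(\left(C^{2} + C^{2}\right) + C\right) + 6} = \frac{1}{\left(2 C^{2} + C\right) + 6} = \frac{1}{\left(C + 2 C^{2}\right) + 6} = \frac{1}{6 + C + 2 C^{2}}$)
$K{\left(Q{\left(-4 \right)} \right)} \left(-67 - 11\right) = \frac{-67 - 11}{6 + 0 + 2 \cdot 0^{2}} = \frac{1}{6 + 0 + 2 \cdot 0} \left(-78\right) = \frac{1}{6 + 0 + 0} \left(-78\right) = \frac{1}{6} \left(-78\right) = -13$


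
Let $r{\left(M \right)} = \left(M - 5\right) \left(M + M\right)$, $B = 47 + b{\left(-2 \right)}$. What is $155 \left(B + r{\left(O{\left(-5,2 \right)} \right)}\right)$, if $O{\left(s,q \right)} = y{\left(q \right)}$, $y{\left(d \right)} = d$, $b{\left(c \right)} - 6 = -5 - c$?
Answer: $5890$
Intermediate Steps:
$b{\left(c \right)} = 1 - c$ ($b{\left(c \right)} = 6 - \left(5 + c\right) = 1 - c$)
$B = 50$ ($B = 47 + \left(1 - -2\right) = 47 + \left(1 + 2\right) = 47 + 3 = 50$)
$O{\left(s,q \right)} = q$
$r{\left(M \right)} = 2 M \left(-5 + M\right)$ ($r{\left(M \right)} = \left(-5 + M\right) 2 M = 2 M \left(-5 + M\right)$)
$155 \left(B + r{\left(O{\left(-5,2 \right)} \right)}\right) = 155 \left(50 + 2 \cdot 2 \left(-5 + 2\right)\right) = 155 \left(50 + 2 \cdot 2 \left(-3\right)\right) = 155 \left(50 - 12\right) = 155 \cdot 38 = 5890$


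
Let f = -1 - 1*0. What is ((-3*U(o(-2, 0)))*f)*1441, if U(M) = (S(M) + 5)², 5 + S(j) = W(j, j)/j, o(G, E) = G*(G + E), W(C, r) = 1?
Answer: 4323/16 ≈ 270.19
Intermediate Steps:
o(G, E) = G*(E + G)
S(j) = -5 + 1/j
U(M) = M⁻² (U(M) = ((-5 + 1/M) + 5)² = (1/M)² = M⁻²)
f = -1 (f = -1 + 0 = -1)
((-3*U(o(-2, 0)))*f)*1441 = (-3*1/(4*(0 - 2)²)*(-1))*1441 = (-3/(-2*(-2))²*(-1))*1441 = (-3/4²*(-1))*1441 = (-3*1/16*(-1))*1441 = -3/16*(-1)*1441 = (3/16)*1441 = 4323/16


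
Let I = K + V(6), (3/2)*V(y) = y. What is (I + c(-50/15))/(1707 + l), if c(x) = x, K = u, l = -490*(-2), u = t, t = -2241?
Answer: -6721/8061 ≈ -0.83377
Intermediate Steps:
V(y) = 2*y/3
u = -2241
l = 980
K = -2241
I = -2237 (I = -2241 + (⅔)*6 = -2241 + 4 = -2237)
(I + c(-50/15))/(1707 + l) = (-2237 - 50/15)/(1707 + 980) = (-2237 - 50*1/15)/2687 = (-2237 - 10/3)*(1/2687) = -6721/3*1/2687 = -6721/8061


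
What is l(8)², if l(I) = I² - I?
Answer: 3136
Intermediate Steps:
l(8)² = (8*(-1 + 8))² = (8*7)² = 56² = 3136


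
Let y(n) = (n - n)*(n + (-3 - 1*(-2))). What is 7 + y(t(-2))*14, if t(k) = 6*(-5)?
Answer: 7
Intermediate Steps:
t(k) = -30
y(n) = 0 (y(n) = 0*(n + (-3 + 2)) = 0*(n - 1) = 0*(-1 + n) = 0)
7 + y(t(-2))*14 = 7 + 0*14 = 7 + 0 = 7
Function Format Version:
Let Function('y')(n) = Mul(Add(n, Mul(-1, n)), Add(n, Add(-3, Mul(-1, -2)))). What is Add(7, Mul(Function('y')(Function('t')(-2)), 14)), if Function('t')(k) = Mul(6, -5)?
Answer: 7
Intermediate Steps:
Function('t')(k) = -30
Function('y')(n) = 0 (Function('y')(n) = Mul(0, Add(n, Add(-3, 2))) = Mul(0, Add(n, -1)) = Mul(0, Add(-1, n)) = 0)
Add(7, Mul(Function('y')(Function('t')(-2)), 14)) = Add(7, Mul(0, 14)) = Add(7, 0) = 7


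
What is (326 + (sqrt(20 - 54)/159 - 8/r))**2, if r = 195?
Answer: 3782906323382/35604075 + 127124*I*sqrt(34)/31005 ≈ 1.0625e+5 + 23.908*I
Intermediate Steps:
(326 + (sqrt(20 - 54)/159 - 8/r))**2 = (326 + (sqrt(20 - 54)/159 - 8/195))**2 = (326 + (sqrt(-34)*(1/159) - 8*1/195))**2 = (326 + ((I*sqrt(34))*(1/159) - 8/195))**2 = (326 + (I*sqrt(34)/159 - 8/195))**2 = (326 + (-8/195 + I*sqrt(34)/159))**2 = (63562/195 + I*sqrt(34)/159)**2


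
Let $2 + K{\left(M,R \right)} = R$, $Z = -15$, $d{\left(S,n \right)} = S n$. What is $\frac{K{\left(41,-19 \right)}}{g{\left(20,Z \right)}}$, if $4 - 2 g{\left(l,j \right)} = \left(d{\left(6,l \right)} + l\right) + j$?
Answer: $\frac{42}{121} \approx 0.34711$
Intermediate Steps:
$K{\left(M,R \right)} = -2 + R$
$g{\left(l,j \right)} = 2 - \frac{7 l}{2} - \frac{j}{2}$ ($g{\left(l,j \right)} = 2 - \frac{\left(6 l + l\right) + j}{2} = 2 - \frac{7 l + j}{2} = 2 - \frac{j + 7 l}{2} = 2 - \left(\frac{j}{2} + \frac{7 l}{2}\right) = 2 - \frac{7 l}{2} - \frac{j}{2}$)
$\frac{K{\left(41,-19 \right)}}{g{\left(20,Z \right)}} = \frac{-2 - 19}{2 - 70 - - \frac{15}{2}} = - \frac{21}{2 - 70 + \frac{15}{2}} = - \frac{21}{- \frac{121}{2}} = \left(-21\right) \left(- \frac{2}{121}\right) = \frac{42}{121}$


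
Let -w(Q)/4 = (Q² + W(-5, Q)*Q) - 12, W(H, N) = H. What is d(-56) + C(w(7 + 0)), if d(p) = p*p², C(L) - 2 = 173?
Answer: -175441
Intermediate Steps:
w(Q) = 48 - 4*Q² + 20*Q (w(Q) = -4*((Q² - 5*Q) - 12) = -4*(-12 + Q² - 5*Q) = 48 - 4*Q² + 20*Q)
C(L) = 175 (C(L) = 2 + 173 = 175)
d(p) = p³
d(-56) + C(w(7 + 0)) = (-56)³ + 175 = -175616 + 175 = -175441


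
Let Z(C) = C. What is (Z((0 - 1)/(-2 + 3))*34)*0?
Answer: 0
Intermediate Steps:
(Z((0 - 1)/(-2 + 3))*34)*0 = (((0 - 1)/(-2 + 3))*34)*0 = (-1/1*34)*0 = (-1*1*34)*0 = -1*34*0 = -34*0 = 0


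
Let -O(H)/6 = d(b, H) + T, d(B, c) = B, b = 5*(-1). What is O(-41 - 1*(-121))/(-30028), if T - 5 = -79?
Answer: -237/15014 ≈ -0.015785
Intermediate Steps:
b = -5
T = -74 (T = 5 - 79 = -74)
O(H) = 474 (O(H) = -6*(-5 - 74) = -6*(-79) = 474)
O(-41 - 1*(-121))/(-30028) = 474/(-30028) = 474*(-1/30028) = -237/15014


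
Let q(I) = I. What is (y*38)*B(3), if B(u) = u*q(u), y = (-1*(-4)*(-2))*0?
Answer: 0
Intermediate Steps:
y = 0 (y = (4*(-2))*0 = -8*0 = 0)
B(u) = u² (B(u) = u*u = u²)
(y*38)*B(3) = (0*38)*3² = 0*9 = 0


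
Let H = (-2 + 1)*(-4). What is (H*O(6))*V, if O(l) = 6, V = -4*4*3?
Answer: -1152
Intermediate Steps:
V = -48 (V = -16*3 = -48)
H = 4 (H = -1*(-4) = 4)
(H*O(6))*V = (4*6)*(-48) = 24*(-48) = -1152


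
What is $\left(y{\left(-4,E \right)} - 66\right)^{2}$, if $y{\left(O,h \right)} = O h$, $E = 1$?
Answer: $4900$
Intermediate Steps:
$\left(y{\left(-4,E \right)} - 66\right)^{2} = \left(\left(-4\right) 1 - 66\right)^{2} = \left(-4 - 66\right)^{2} = \left(-70\right)^{2} = 4900$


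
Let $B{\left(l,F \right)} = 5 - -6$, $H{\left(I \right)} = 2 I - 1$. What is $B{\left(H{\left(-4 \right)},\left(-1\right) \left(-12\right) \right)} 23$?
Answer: $253$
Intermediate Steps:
$H{\left(I \right)} = -1 + 2 I$
$B{\left(l,F \right)} = 11$ ($B{\left(l,F \right)} = 5 + 6 = 11$)
$B{\left(H{\left(-4 \right)},\left(-1\right) \left(-12\right) \right)} 23 = 11 \cdot 23 = 253$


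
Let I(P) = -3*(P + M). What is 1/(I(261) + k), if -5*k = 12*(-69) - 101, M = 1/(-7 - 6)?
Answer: -65/38803 ≈ -0.0016751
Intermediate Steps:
M = -1/13 (M = 1/(-13) = -1/13 ≈ -0.076923)
I(P) = 3/13 - 3*P (I(P) = -3*(P - 1/13) = -3*(-1/13 + P) = 3/13 - 3*P)
k = 929/5 (k = -(12*(-69) - 101)/5 = -(-828 - 101)/5 = -⅕*(-929) = 929/5 ≈ 185.80)
1/(I(261) + k) = 1/((3/13 - 3*261) + 929/5) = 1/((3/13 - 783) + 929/5) = 1/(-10176/13 + 929/5) = 1/(-38803/65) = -65/38803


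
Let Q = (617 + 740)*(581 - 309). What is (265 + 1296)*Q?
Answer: 576171344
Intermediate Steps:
Q = 369104 (Q = 1357*272 = 369104)
(265 + 1296)*Q = (265 + 1296)*369104 = 1561*369104 = 576171344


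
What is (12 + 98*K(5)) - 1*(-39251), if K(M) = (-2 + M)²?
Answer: 40145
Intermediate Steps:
(12 + 98*K(5)) - 1*(-39251) = (12 + 98*(-2 + 5)²) - 1*(-39251) = (12 + 98*3²) + 39251 = (12 + 98*9) + 39251 = (12 + 882) + 39251 = 894 + 39251 = 40145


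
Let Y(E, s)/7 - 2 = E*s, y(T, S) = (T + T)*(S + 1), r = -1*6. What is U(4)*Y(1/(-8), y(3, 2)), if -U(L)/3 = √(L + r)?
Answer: 21*I*√2/4 ≈ 7.4246*I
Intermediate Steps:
r = -6
U(L) = -3*√(-6 + L) (U(L) = -3*√(L - 6) = -3*√(-6 + L))
y(T, S) = 2*T*(1 + S) (y(T, S) = (2*T)*(1 + S) = 2*T*(1 + S))
Y(E, s) = 14 + 7*E*s (Y(E, s) = 14 + 7*(E*s) = 14 + 7*E*s)
U(4)*Y(1/(-8), y(3, 2)) = (-3*√(-6 + 4))*(14 + 7*(2*3*(1 + 2))/(-8)) = (-3*I*√2)*(14 + 7*(-⅛)*(2*3*3)) = (-3*I*√2)*(14 + 7*(-⅛)*18) = (-3*I*√2)*(14 - 63/4) = -3*I*√2*(-7/4) = 21*I*√2/4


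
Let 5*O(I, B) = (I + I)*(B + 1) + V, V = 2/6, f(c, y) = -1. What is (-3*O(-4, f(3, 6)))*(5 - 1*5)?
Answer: 0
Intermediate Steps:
V = ⅓ (V = 2*(⅙) = ⅓ ≈ 0.33333)
O(I, B) = 1/15 + 2*I*(1 + B)/5 (O(I, B) = ((I + I)*(B + 1) + ⅓)/5 = ((2*I)*(1 + B) + ⅓)/5 = (2*I*(1 + B) + ⅓)/5 = (⅓ + 2*I*(1 + B))/5 = 1/15 + 2*I*(1 + B)/5)
(-3*O(-4, f(3, 6)))*(5 - 1*5) = (-3*(1/15 + (⅖)*(-4) + (⅖)*(-1)*(-4)))*(5 - 1*5) = (-3*(1/15 - 8/5 + 8/5))*(5 - 5) = -3*1/15*0 = -⅕*0 = 0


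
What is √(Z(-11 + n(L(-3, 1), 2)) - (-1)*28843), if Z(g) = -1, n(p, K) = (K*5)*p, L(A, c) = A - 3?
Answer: √28842 ≈ 169.83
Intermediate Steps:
L(A, c) = -3 + A
n(p, K) = 5*K*p (n(p, K) = (5*K)*p = 5*K*p)
√(Z(-11 + n(L(-3, 1), 2)) - (-1)*28843) = √(-1 - (-1)*28843) = √(-1 - 1*(-28843)) = √(-1 + 28843) = √28842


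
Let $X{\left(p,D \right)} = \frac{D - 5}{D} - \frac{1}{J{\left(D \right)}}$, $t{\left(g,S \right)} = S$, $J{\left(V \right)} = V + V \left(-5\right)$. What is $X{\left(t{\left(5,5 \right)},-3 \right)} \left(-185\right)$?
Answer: $- \frac{5735}{12} \approx -477.92$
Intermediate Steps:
$J{\left(V \right)} = - 4 V$ ($J{\left(V \right)} = V - 5 V = - 4 V$)
$X{\left(p,D \right)} = \frac{1}{4 D} + \frac{-5 + D}{D}$ ($X{\left(p,D \right)} = \frac{D - 5}{D} - \frac{1}{\left(-4\right) D} = \frac{D - 5}{D} - - \frac{1}{4 D} = \frac{-5 + D}{D} + \frac{1}{4 D} = \frac{1}{4 D} + \frac{-5 + D}{D}$)
$X{\left(t{\left(5,5 \right)},-3 \right)} \left(-185\right) = \frac{- \frac{19}{4} - 3}{-3} \left(-185\right) = \left(- \frac{1}{3}\right) \left(- \frac{31}{4}\right) \left(-185\right) = \frac{31}{12} \left(-185\right) = - \frac{5735}{12}$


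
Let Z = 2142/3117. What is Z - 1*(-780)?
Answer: 811134/1039 ≈ 780.69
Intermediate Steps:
Z = 714/1039 (Z = 2142*(1/3117) = 714/1039 ≈ 0.68720)
Z - 1*(-780) = 714/1039 - 1*(-780) = 714/1039 + 780 = 811134/1039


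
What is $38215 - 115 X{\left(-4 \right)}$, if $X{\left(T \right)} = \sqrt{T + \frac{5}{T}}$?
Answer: $38215 - \frac{115 i \sqrt{21}}{2} \approx 38215.0 - 263.5 i$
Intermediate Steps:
$38215 - 115 X{\left(-4 \right)} = 38215 - 115 \sqrt{-4 + \frac{5}{-4}} = 38215 - 115 \sqrt{-4 + 5 \left(- \frac{1}{4}\right)} = 38215 - 115 \sqrt{-4 - \frac{5}{4}} = 38215 - 115 \sqrt{- \frac{21}{4}} = 38215 - 115 \frac{i \sqrt{21}}{2} = 38215 - \frac{115 i \sqrt{21}}{2}$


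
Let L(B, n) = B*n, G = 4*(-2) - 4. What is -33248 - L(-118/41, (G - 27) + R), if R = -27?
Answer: -1370956/41 ≈ -33438.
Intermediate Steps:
G = -12 (G = -8 - 4 = -12)
-33248 - L(-118/41, (G - 27) + R) = -33248 - (-118/41)*((-12 - 27) - 27) = -33248 - (-118*1/41)*(-39 - 27) = -33248 - (-118)*(-66)/41 = -33248 - 1*7788/41 = -33248 - 7788/41 = -1370956/41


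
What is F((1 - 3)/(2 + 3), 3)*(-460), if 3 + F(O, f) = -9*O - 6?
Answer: 2484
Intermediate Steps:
F(O, f) = -9 - 9*O (F(O, f) = -3 + (-9*O - 6) = -3 + (-6 - 9*O) = -9 - 9*O)
F((1 - 3)/(2 + 3), 3)*(-460) = (-9 - 9*(1 - 3)/(2 + 3))*(-460) = (-9 - (-18)/5)*(-460) = (-9 - 9*(-⅖))*(-460) = (-9 + 18/5)*(-460) = -27/5*(-460) = 2484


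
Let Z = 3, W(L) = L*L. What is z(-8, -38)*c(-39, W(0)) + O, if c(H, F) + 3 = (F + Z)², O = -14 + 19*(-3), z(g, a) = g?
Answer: -119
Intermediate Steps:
W(L) = L²
O = -71 (O = -14 - 57 = -71)
c(H, F) = -3 + (3 + F)² (c(H, F) = -3 + (F + 3)² = -3 + (3 + F)²)
z(-8, -38)*c(-39, W(0)) + O = -8*(-3 + (3 + 0²)²) - 71 = -8*(-3 + (3 + 0)²) - 71 = -8*(-3 + 3²) - 71 = -8*(-3 + 9) - 71 = -8*6 - 71 = -48 - 71 = -119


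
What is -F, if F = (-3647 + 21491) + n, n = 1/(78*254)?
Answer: -353525329/19812 ≈ -17844.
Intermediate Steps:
n = 1/19812 ≈ 5.0474e-5
F = 353525329/19812 (F = (-3647 + 21491) + 1/19812 = 17844 + 1/19812 = 353525329/19812 ≈ 17844.)
-F = -1*353525329/19812 = -353525329/19812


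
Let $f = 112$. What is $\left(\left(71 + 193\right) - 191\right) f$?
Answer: $8176$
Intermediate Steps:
$\left(\left(71 + 193\right) - 191\right) f = \left(\left(71 + 193\right) - 191\right) 112 = \left(264 - 191\right) 112 = 73 \cdot 112 = 8176$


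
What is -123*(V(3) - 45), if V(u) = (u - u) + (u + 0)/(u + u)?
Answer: 10947/2 ≈ 5473.5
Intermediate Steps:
V(u) = 1/2 (V(u) = 0 + u/((2*u)) = 0 + u*(1/(2*u)) = 0 + 1/2 = 1/2)
-123*(V(3) - 45) = -123*(1/2 - 45) = -123*(-89/2) = 10947/2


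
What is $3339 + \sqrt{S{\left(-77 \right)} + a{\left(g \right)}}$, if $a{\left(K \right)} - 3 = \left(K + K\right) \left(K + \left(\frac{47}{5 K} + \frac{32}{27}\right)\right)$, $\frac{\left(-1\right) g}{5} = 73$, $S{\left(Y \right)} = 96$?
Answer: $3339 + \frac{\sqrt{538047795}}{45} \approx 3854.5$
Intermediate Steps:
$g = -365$ ($g = \left(-5\right) 73 = -365$)
$a{\left(K \right)} = 3 + 2 K \left(\frac{32}{27} + K + \frac{47}{5 K}\right)$ ($a{\left(K \right)} = 3 + \left(K + K\right) \left(K + \left(\frac{47}{5 K} + \frac{32}{27}\right)\right) = 3 + 2 K \left(K + \left(47 \frac{1}{5 K} + 32 \cdot \frac{1}{27}\right)\right) = 3 + 2 K \left(K + \left(\frac{47}{5 K} + \frac{32}{27}\right)\right) = 3 + 2 K \left(K + \left(\frac{32}{27} + \frac{47}{5 K}\right)\right) = 3 + 2 K \left(\frac{32}{27} + K + \frac{47}{5 K}\right)$)
$3339 + \sqrt{S{\left(-77 \right)} + a{\left(g \right)}} = 3339 + \sqrt{96 + \left(\frac{109}{5} + 2 \left(-365\right)^{2} + \frac{64}{27} \left(-365\right)\right)} = 3339 + \sqrt{96 + \left(\frac{109}{5} + 2 \cdot 133225 - \frac{23360}{27}\right)} = 3339 + \sqrt{96 + \left(\frac{109}{5} + 266450 - \frac{23360}{27}\right)} = 3339 + \sqrt{96 + \frac{35856893}{135}} = 3339 + \sqrt{\frac{35869853}{135}} = 3339 + \frac{\sqrt{538047795}}{45}$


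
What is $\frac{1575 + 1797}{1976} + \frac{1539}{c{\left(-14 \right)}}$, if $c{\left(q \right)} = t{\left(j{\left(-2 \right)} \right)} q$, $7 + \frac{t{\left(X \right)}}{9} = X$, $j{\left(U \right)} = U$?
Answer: $\frac{5297}{1729} \approx 3.0636$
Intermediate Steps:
$t{\left(X \right)} = -63 + 9 X$
$c{\left(q \right)} = - 81 q$ ($c{\left(q \right)} = \left(-63 + 9 \left(-2\right)\right) q = \left(-63 - 18\right) q = - 81 q$)
$\frac{1575 + 1797}{1976} + \frac{1539}{c{\left(-14 \right)}} = \frac{1575 + 1797}{1976} + \frac{1539}{\left(-81\right) \left(-14\right)} = 3372 \cdot \frac{1}{1976} + \frac{1539}{1134} = \frac{843}{494} + 1539 \cdot \frac{1}{1134} = \frac{843}{494} + \frac{19}{14} = \frac{5297}{1729}$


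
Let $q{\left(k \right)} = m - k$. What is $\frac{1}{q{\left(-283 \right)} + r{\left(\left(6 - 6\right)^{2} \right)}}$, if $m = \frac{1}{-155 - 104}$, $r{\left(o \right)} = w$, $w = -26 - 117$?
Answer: $\frac{259}{36259} \approx 0.0071431$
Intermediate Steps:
$w = -143$
$r{\left(o \right)} = -143$
$m = - \frac{1}{259}$ ($m = \frac{1}{-259} = - \frac{1}{259} \approx -0.003861$)
$q{\left(k \right)} = - \frac{1}{259} - k$
$\frac{1}{q{\left(-283 \right)} + r{\left(\left(6 - 6\right)^{2} \right)}} = \frac{1}{\left(- \frac{1}{259} - -283\right) - 143} = \frac{1}{\left(- \frac{1}{259} + 283\right) - 143} = \frac{1}{\frac{73296}{259} - 143} = \frac{1}{\frac{36259}{259}} = \frac{259}{36259}$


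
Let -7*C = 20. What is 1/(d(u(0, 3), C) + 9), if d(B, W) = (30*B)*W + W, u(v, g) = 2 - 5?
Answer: 7/1843 ≈ 0.0037982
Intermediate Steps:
C = -20/7 (C = -⅐*20 = -20/7 ≈ -2.8571)
u(v, g) = -3
d(B, W) = W + 30*B*W (d(B, W) = 30*B*W + W = W + 30*B*W)
1/(d(u(0, 3), C) + 9) = 1/(-20*(1 + 30*(-3))/7 + 9) = 1/(-20*(1 - 90)/7 + 9) = 1/(-20/7*(-89) + 9) = 1/(1780/7 + 9) = 1/(1843/7) = 7/1843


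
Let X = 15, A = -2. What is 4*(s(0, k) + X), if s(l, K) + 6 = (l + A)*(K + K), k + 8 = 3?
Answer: 116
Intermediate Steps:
k = -5 (k = -8 + 3 = -5)
s(l, K) = -6 + 2*K*(-2 + l) (s(l, K) = -6 + (l - 2)*(K + K) = -6 + (-2 + l)*(2*K) = -6 + 2*K*(-2 + l))
4*(s(0, k) + X) = 4*((-6 - 4*(-5) + 2*(-5)*0) + 15) = 4*((-6 + 20 + 0) + 15) = 4*(14 + 15) = 4*29 = 116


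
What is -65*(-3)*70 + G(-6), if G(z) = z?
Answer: 13644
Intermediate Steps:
-65*(-3)*70 + G(-6) = -65*(-3)*70 - 6 = 195*70 - 6 = 13650 - 6 = 13644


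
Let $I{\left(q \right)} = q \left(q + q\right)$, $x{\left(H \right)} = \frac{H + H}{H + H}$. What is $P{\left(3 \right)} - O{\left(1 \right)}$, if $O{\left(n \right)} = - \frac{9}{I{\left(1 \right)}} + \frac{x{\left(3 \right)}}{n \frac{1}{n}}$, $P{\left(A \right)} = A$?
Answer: $\frac{13}{2} \approx 6.5$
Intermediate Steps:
$x{\left(H \right)} = 1$ ($x{\left(H \right)} = \frac{2 H}{2 H} = 2 H \frac{1}{2 H} = 1$)
$I{\left(q \right)} = 2 q^{2}$ ($I{\left(q \right)} = q 2 q = 2 q^{2}$)
$O{\left(n \right)} = - \frac{7}{2}$ ($O{\left(n \right)} = - \frac{9}{2 \cdot 1^{2}} + 1 \frac{1}{n \frac{1}{n}} = - \frac{9}{2 \cdot 1} + 1 \cdot 1^{-1} = - \frac{9}{2} + 1 \cdot 1 = \left(-9\right) \frac{1}{2} + 1 = - \frac{9}{2} + 1 = - \frac{7}{2}$)
$P{\left(3 \right)} - O{\left(1 \right)} = 3 - - \frac{7}{2} = 3 + \frac{7}{2} = \frac{13}{2}$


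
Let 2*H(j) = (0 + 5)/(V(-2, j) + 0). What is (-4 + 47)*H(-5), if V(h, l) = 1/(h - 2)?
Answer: -430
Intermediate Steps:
V(h, l) = 1/(-2 + h)
H(j) = -10 (H(j) = ((0 + 5)/(1/(-2 - 2) + 0))/2 = (5/(1/(-4) + 0))/2 = (5/(-1/4 + 0))/2 = (5/(-1/4))/2 = (5*(-4))/2 = (1/2)*(-20) = -10)
(-4 + 47)*H(-5) = (-4 + 47)*(-10) = 43*(-10) = -430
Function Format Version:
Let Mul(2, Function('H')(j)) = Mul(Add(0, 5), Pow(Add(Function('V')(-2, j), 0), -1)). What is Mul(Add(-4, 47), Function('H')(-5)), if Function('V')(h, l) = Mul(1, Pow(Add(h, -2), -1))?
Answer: -430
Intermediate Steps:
Function('V')(h, l) = Pow(Add(-2, h), -1) (Function('V')(h, l) = Mul(1, Pow(Add(-2, h), -1)) = Pow(Add(-2, h), -1))
Function('H')(j) = -10 (Function('H')(j) = Mul(Rational(1, 2), Mul(Add(0, 5), Pow(Add(Pow(Add(-2, -2), -1), 0), -1))) = Mul(Rational(1, 2), Mul(5, Pow(Add(Pow(-4, -1), 0), -1))) = Mul(Rational(1, 2), Mul(5, Pow(Add(Rational(-1, 4), 0), -1))) = Mul(Rational(1, 2), Mul(5, Pow(Rational(-1, 4), -1))) = Mul(Rational(1, 2), Mul(5, -4)) = Mul(Rational(1, 2), -20) = -10)
Mul(Add(-4, 47), Function('H')(-5)) = Mul(Add(-4, 47), -10) = Mul(43, -10) = -430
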